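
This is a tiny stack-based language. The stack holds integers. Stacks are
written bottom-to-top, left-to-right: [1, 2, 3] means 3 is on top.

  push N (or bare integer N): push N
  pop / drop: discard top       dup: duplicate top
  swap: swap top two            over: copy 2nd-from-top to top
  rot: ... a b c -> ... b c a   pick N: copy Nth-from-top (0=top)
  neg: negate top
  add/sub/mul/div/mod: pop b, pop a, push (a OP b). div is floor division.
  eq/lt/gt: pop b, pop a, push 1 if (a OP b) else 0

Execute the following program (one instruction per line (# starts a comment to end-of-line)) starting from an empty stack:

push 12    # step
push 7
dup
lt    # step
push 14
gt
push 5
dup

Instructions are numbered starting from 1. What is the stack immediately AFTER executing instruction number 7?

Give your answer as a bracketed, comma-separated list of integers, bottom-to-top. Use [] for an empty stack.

Step 1 ('push 12'): [12]
Step 2 ('push 7'): [12, 7]
Step 3 ('dup'): [12, 7, 7]
Step 4 ('lt'): [12, 0]
Step 5 ('push 14'): [12, 0, 14]
Step 6 ('gt'): [12, 0]
Step 7 ('push 5'): [12, 0, 5]

Answer: [12, 0, 5]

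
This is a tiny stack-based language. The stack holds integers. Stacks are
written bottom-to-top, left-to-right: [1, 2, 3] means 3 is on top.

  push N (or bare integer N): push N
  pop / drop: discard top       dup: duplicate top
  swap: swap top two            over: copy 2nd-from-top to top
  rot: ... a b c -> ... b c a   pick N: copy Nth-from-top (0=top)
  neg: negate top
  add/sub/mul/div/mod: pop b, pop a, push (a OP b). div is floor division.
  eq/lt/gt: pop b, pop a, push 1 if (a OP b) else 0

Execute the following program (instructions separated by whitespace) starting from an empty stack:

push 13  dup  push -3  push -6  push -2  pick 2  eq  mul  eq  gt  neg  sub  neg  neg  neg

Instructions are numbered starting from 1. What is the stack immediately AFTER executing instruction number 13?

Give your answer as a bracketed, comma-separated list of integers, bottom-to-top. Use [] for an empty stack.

Answer: [-14]

Derivation:
Step 1 ('push 13'): [13]
Step 2 ('dup'): [13, 13]
Step 3 ('push -3'): [13, 13, -3]
Step 4 ('push -6'): [13, 13, -3, -6]
Step 5 ('push -2'): [13, 13, -3, -6, -2]
Step 6 ('pick 2'): [13, 13, -3, -6, -2, -3]
Step 7 ('eq'): [13, 13, -3, -6, 0]
Step 8 ('mul'): [13, 13, -3, 0]
Step 9 ('eq'): [13, 13, 0]
Step 10 ('gt'): [13, 1]
Step 11 ('neg'): [13, -1]
Step 12 ('sub'): [14]
Step 13 ('neg'): [-14]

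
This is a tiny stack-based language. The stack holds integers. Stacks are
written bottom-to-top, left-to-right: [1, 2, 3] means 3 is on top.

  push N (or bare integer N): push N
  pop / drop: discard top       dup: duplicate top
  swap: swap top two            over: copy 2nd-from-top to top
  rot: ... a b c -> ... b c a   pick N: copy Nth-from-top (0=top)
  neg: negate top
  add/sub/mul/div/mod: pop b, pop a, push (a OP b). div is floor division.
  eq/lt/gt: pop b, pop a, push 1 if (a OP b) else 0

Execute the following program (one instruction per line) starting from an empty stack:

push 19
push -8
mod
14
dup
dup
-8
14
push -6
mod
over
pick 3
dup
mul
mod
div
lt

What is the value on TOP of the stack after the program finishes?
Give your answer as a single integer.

After 'push 19': [19]
After 'push -8': [19, -8]
After 'mod': [-5]
After 'push 14': [-5, 14]
After 'dup': [-5, 14, 14]
After 'dup': [-5, 14, 14, 14]
After 'push -8': [-5, 14, 14, 14, -8]
After 'push 14': [-5, 14, 14, 14, -8, 14]
After 'push -6': [-5, 14, 14, 14, -8, 14, -6]
After 'mod': [-5, 14, 14, 14, -8, -4]
After 'over': [-5, 14, 14, 14, -8, -4, -8]
After 'pick 3': [-5, 14, 14, 14, -8, -4, -8, 14]
After 'dup': [-5, 14, 14, 14, -8, -4, -8, 14, 14]
After 'mul': [-5, 14, 14, 14, -8, -4, -8, 196]
After 'mod': [-5, 14, 14, 14, -8, -4, 188]
After 'div': [-5, 14, 14, 14, -8, -1]
After 'lt': [-5, 14, 14, 14, 1]

Answer: 1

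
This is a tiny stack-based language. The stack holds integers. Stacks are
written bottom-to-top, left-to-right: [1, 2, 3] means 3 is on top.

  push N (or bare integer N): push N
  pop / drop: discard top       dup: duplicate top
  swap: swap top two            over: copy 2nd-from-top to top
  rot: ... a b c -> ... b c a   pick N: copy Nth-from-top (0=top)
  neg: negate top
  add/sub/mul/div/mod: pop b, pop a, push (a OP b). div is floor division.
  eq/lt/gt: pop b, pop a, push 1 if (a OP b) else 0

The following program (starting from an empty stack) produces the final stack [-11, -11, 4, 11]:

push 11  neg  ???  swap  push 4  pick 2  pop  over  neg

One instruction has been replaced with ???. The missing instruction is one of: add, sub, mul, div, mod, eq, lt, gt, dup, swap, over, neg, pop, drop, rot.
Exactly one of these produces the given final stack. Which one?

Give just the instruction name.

Answer: dup

Derivation:
Stack before ???: [-11]
Stack after ???:  [-11, -11]
The instruction that transforms [-11] -> [-11, -11] is: dup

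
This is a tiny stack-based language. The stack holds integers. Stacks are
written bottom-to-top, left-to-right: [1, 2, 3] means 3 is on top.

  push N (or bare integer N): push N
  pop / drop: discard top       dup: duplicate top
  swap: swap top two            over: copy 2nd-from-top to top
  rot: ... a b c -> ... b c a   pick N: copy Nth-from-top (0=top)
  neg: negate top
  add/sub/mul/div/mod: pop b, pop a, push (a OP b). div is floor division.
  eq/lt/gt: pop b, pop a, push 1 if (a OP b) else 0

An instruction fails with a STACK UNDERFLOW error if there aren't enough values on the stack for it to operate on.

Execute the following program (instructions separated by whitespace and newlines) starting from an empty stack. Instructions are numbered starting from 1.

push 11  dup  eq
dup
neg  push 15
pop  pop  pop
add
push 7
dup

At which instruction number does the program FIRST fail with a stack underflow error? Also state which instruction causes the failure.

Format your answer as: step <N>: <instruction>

Step 1 ('push 11'): stack = [11], depth = 1
Step 2 ('dup'): stack = [11, 11], depth = 2
Step 3 ('eq'): stack = [1], depth = 1
Step 4 ('dup'): stack = [1, 1], depth = 2
Step 5 ('neg'): stack = [1, -1], depth = 2
Step 6 ('push 15'): stack = [1, -1, 15], depth = 3
Step 7 ('pop'): stack = [1, -1], depth = 2
Step 8 ('pop'): stack = [1], depth = 1
Step 9 ('pop'): stack = [], depth = 0
Step 10 ('add'): needs 2 value(s) but depth is 0 — STACK UNDERFLOW

Answer: step 10: add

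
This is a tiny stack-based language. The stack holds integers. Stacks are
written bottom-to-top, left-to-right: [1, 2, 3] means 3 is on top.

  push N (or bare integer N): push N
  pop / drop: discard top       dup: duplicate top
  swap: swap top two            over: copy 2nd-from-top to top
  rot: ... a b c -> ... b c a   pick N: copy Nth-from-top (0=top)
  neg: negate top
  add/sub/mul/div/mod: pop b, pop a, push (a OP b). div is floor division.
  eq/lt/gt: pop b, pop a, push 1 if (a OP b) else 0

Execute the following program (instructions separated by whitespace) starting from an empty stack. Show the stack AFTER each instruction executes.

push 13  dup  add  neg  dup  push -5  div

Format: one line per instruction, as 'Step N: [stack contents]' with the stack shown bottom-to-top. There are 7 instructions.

Step 1: [13]
Step 2: [13, 13]
Step 3: [26]
Step 4: [-26]
Step 5: [-26, -26]
Step 6: [-26, -26, -5]
Step 7: [-26, 5]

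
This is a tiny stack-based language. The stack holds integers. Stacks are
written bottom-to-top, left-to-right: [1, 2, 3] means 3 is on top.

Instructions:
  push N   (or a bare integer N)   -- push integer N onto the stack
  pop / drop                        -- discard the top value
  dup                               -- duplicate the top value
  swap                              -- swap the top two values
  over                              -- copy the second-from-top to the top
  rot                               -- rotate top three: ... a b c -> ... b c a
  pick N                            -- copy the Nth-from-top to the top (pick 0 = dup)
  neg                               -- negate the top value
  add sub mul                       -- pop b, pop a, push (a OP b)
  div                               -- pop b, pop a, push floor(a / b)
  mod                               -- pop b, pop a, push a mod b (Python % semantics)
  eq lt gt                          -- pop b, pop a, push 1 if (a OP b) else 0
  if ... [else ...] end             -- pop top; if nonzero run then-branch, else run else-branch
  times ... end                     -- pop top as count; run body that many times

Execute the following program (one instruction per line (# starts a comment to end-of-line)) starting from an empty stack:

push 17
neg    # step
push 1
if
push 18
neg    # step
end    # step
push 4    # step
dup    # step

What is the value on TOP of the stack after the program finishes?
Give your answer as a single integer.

Answer: 4

Derivation:
After 'push 17': [17]
After 'neg': [-17]
After 'push 1': [-17, 1]
After 'if': [-17]
After 'push 18': [-17, 18]
After 'neg': [-17, -18]
After 'push 4': [-17, -18, 4]
After 'dup': [-17, -18, 4, 4]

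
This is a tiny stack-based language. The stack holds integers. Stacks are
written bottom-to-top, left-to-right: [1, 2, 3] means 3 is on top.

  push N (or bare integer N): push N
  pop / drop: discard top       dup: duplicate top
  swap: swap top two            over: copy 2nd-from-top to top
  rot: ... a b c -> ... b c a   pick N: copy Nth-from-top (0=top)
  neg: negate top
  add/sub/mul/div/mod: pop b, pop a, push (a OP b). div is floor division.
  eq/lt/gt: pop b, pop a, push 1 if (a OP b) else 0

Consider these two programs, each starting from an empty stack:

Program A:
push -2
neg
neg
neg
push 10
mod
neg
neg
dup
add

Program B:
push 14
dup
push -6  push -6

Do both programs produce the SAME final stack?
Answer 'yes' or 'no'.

Answer: no

Derivation:
Program A trace:
  After 'push -2': [-2]
  After 'neg': [2]
  After 'neg': [-2]
  After 'neg': [2]
  After 'push 10': [2, 10]
  After 'mod': [2]
  After 'neg': [-2]
  After 'neg': [2]
  After 'dup': [2, 2]
  After 'add': [4]
Program A final stack: [4]

Program B trace:
  After 'push 14': [14]
  After 'dup': [14, 14]
  After 'push -6': [14, 14, -6]
  After 'push -6': [14, 14, -6, -6]
Program B final stack: [14, 14, -6, -6]
Same: no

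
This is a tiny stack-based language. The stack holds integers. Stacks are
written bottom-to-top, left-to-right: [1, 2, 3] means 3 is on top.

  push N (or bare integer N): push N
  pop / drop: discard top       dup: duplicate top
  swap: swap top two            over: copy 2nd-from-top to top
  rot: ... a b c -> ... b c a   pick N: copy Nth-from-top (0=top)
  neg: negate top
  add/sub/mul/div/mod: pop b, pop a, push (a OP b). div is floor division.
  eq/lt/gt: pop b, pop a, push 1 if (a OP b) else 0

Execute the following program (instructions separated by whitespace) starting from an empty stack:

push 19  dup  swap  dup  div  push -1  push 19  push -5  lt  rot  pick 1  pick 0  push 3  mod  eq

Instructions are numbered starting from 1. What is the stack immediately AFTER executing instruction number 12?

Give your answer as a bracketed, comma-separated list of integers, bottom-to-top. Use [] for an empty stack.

Step 1 ('push 19'): [19]
Step 2 ('dup'): [19, 19]
Step 3 ('swap'): [19, 19]
Step 4 ('dup'): [19, 19, 19]
Step 5 ('div'): [19, 1]
Step 6 ('push -1'): [19, 1, -1]
Step 7 ('push 19'): [19, 1, -1, 19]
Step 8 ('push -5'): [19, 1, -1, 19, -5]
Step 9 ('lt'): [19, 1, -1, 0]
Step 10 ('rot'): [19, -1, 0, 1]
Step 11 ('pick 1'): [19, -1, 0, 1, 0]
Step 12 ('pick 0'): [19, -1, 0, 1, 0, 0]

Answer: [19, -1, 0, 1, 0, 0]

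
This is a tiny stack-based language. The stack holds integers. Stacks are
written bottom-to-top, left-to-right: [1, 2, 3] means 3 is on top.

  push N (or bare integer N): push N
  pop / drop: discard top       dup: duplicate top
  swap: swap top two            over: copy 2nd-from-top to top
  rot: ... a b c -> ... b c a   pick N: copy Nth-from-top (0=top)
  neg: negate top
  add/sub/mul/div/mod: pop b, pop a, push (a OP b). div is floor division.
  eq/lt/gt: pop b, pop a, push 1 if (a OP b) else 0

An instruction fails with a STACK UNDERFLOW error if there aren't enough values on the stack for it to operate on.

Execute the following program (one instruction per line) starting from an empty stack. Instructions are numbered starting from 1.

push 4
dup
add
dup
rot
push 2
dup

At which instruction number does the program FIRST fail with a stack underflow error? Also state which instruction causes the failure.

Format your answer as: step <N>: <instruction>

Answer: step 5: rot

Derivation:
Step 1 ('push 4'): stack = [4], depth = 1
Step 2 ('dup'): stack = [4, 4], depth = 2
Step 3 ('add'): stack = [8], depth = 1
Step 4 ('dup'): stack = [8, 8], depth = 2
Step 5 ('rot'): needs 3 value(s) but depth is 2 — STACK UNDERFLOW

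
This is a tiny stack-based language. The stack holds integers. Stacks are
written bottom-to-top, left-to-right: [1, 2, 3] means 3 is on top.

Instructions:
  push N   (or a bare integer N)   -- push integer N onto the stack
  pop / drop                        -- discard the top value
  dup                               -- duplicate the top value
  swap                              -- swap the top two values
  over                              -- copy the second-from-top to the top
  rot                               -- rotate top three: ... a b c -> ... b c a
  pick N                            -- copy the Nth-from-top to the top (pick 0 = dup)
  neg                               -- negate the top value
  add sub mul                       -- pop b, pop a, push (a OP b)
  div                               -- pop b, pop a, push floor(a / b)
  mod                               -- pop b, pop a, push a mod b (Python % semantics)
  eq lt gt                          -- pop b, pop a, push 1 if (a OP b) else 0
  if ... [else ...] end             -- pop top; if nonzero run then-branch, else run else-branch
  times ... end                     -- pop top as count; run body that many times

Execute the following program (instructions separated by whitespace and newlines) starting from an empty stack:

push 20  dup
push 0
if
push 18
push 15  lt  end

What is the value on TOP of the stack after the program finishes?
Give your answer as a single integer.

After 'push 20': [20]
After 'dup': [20, 20]
After 'push 0': [20, 20, 0]
After 'if': [20, 20]

Answer: 20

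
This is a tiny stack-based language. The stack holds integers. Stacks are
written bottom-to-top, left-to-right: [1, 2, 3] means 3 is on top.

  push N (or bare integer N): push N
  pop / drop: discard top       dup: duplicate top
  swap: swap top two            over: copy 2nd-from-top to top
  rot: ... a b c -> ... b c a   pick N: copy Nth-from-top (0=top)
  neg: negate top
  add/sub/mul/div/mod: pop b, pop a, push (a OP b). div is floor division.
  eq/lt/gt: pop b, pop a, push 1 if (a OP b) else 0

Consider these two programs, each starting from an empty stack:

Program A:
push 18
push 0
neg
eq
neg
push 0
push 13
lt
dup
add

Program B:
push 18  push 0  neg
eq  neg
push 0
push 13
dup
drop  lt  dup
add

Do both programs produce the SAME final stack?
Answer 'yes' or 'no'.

Program A trace:
  After 'push 18': [18]
  After 'push 0': [18, 0]
  After 'neg': [18, 0]
  After 'eq': [0]
  After 'neg': [0]
  After 'push 0': [0, 0]
  After 'push 13': [0, 0, 13]
  After 'lt': [0, 1]
  After 'dup': [0, 1, 1]
  After 'add': [0, 2]
Program A final stack: [0, 2]

Program B trace:
  After 'push 18': [18]
  After 'push 0': [18, 0]
  After 'neg': [18, 0]
  After 'eq': [0]
  After 'neg': [0]
  After 'push 0': [0, 0]
  After 'push 13': [0, 0, 13]
  After 'dup': [0, 0, 13, 13]
  After 'drop': [0, 0, 13]
  After 'lt': [0, 1]
  After 'dup': [0, 1, 1]
  After 'add': [0, 2]
Program B final stack: [0, 2]
Same: yes

Answer: yes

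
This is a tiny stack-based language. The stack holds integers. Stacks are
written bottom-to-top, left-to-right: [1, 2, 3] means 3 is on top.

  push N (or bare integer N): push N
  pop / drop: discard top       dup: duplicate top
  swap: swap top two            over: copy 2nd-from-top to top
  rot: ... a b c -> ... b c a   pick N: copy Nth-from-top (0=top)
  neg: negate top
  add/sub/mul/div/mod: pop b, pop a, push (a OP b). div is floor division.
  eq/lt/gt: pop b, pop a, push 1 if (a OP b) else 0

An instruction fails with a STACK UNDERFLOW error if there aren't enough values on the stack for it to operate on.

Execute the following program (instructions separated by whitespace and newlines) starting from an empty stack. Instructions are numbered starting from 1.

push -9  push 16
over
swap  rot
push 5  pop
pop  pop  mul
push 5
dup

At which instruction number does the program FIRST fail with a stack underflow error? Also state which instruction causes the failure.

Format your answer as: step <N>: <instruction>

Answer: step 10: mul

Derivation:
Step 1 ('push -9'): stack = [-9], depth = 1
Step 2 ('push 16'): stack = [-9, 16], depth = 2
Step 3 ('over'): stack = [-9, 16, -9], depth = 3
Step 4 ('swap'): stack = [-9, -9, 16], depth = 3
Step 5 ('rot'): stack = [-9, 16, -9], depth = 3
Step 6 ('push 5'): stack = [-9, 16, -9, 5], depth = 4
Step 7 ('pop'): stack = [-9, 16, -9], depth = 3
Step 8 ('pop'): stack = [-9, 16], depth = 2
Step 9 ('pop'): stack = [-9], depth = 1
Step 10 ('mul'): needs 2 value(s) but depth is 1 — STACK UNDERFLOW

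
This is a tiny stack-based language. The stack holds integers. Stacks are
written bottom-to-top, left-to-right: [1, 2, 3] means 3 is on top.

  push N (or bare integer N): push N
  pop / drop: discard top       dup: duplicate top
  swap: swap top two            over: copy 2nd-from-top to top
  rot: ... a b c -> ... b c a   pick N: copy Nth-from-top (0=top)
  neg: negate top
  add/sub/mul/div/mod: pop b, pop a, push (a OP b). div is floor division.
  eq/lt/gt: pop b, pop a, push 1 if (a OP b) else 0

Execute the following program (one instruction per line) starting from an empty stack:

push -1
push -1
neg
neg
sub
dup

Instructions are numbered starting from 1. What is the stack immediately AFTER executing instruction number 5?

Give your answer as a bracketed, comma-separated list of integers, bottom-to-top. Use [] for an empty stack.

Step 1 ('push -1'): [-1]
Step 2 ('push -1'): [-1, -1]
Step 3 ('neg'): [-1, 1]
Step 4 ('neg'): [-1, -1]
Step 5 ('sub'): [0]

Answer: [0]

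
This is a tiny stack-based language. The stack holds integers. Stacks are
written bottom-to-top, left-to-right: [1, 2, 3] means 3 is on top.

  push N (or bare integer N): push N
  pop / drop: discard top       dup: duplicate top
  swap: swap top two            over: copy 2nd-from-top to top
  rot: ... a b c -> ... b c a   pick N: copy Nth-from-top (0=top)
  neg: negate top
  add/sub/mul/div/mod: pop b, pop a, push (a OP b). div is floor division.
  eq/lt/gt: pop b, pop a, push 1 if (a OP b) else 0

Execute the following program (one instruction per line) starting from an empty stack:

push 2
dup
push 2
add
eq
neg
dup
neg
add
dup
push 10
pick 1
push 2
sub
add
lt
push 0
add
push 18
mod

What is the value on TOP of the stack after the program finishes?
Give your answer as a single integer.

After 'push 2': [2]
After 'dup': [2, 2]
After 'push 2': [2, 2, 2]
After 'add': [2, 4]
After 'eq': [0]
After 'neg': [0]
After 'dup': [0, 0]
After 'neg': [0, 0]
After 'add': [0]
After 'dup': [0, 0]
After 'push 10': [0, 0, 10]
After 'pick 1': [0, 0, 10, 0]
After 'push 2': [0, 0, 10, 0, 2]
After 'sub': [0, 0, 10, -2]
After 'add': [0, 0, 8]
After 'lt': [0, 1]
After 'push 0': [0, 1, 0]
After 'add': [0, 1]
After 'push 18': [0, 1, 18]
After 'mod': [0, 1]

Answer: 1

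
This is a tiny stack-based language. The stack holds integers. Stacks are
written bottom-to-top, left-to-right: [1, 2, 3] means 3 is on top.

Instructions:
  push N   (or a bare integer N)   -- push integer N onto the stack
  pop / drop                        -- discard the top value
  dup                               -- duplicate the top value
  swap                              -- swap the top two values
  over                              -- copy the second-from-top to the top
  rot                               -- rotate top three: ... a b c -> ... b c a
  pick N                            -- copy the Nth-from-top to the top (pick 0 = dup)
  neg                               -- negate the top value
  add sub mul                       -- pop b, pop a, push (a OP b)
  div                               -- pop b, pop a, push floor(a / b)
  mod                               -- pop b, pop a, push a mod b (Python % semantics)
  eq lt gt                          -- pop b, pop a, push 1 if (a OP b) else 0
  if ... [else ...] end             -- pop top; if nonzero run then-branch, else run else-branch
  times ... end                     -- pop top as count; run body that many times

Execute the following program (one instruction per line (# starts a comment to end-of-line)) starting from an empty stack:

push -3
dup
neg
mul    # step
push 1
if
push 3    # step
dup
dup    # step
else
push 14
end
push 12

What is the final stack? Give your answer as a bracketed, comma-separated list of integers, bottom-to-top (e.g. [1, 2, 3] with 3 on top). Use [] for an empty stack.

After 'push -3': [-3]
After 'dup': [-3, -3]
After 'neg': [-3, 3]
After 'mul': [-9]
After 'push 1': [-9, 1]
After 'if': [-9]
After 'push 3': [-9, 3]
After 'dup': [-9, 3, 3]
After 'dup': [-9, 3, 3, 3]
After 'push 12': [-9, 3, 3, 3, 12]

Answer: [-9, 3, 3, 3, 12]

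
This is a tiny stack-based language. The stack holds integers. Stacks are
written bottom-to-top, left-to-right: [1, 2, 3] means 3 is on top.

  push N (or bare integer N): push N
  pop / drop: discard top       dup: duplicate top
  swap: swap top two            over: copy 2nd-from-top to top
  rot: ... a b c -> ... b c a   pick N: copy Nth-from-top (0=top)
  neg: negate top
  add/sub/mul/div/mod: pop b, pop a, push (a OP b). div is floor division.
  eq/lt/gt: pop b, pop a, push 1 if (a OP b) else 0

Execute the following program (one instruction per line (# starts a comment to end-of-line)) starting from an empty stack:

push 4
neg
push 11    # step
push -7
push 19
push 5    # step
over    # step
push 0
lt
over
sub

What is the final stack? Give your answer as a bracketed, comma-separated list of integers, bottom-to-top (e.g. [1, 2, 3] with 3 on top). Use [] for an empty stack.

After 'push 4': [4]
After 'neg': [-4]
After 'push 11': [-4, 11]
After 'push -7': [-4, 11, -7]
After 'push 19': [-4, 11, -7, 19]
After 'push 5': [-4, 11, -7, 19, 5]
After 'over': [-4, 11, -7, 19, 5, 19]
After 'push 0': [-4, 11, -7, 19, 5, 19, 0]
After 'lt': [-4, 11, -7, 19, 5, 0]
After 'over': [-4, 11, -7, 19, 5, 0, 5]
After 'sub': [-4, 11, -7, 19, 5, -5]

Answer: [-4, 11, -7, 19, 5, -5]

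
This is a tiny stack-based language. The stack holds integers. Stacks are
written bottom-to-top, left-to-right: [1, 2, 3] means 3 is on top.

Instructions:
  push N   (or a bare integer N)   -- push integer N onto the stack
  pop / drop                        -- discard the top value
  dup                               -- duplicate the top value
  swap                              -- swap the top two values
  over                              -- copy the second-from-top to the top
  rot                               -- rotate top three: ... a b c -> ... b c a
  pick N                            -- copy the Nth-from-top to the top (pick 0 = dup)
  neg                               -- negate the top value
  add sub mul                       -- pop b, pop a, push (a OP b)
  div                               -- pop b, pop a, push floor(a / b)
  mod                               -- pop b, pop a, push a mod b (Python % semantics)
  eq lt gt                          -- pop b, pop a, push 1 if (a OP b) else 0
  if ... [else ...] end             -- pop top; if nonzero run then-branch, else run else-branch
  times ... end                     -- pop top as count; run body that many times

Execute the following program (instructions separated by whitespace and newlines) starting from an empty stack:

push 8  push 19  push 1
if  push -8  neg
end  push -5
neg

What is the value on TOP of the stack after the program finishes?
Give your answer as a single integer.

Answer: 5

Derivation:
After 'push 8': [8]
After 'push 19': [8, 19]
After 'push 1': [8, 19, 1]
After 'if': [8, 19]
After 'push -8': [8, 19, -8]
After 'neg': [8, 19, 8]
After 'push -5': [8, 19, 8, -5]
After 'neg': [8, 19, 8, 5]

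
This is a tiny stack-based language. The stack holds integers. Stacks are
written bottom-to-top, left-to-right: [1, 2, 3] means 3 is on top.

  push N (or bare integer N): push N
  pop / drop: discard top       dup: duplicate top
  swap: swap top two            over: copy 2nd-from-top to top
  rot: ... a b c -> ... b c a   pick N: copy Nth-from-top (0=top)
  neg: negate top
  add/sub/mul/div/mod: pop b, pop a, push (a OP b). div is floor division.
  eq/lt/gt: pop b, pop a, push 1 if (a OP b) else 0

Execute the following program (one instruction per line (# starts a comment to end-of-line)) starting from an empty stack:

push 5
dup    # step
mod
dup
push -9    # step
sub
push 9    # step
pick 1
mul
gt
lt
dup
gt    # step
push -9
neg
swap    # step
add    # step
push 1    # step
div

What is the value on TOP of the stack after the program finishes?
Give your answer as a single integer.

Answer: 9

Derivation:
After 'push 5': [5]
After 'dup': [5, 5]
After 'mod': [0]
After 'dup': [0, 0]
After 'push -9': [0, 0, -9]
After 'sub': [0, 9]
After 'push 9': [0, 9, 9]
After 'pick 1': [0, 9, 9, 9]
After 'mul': [0, 9, 81]
After 'gt': [0, 0]
After 'lt': [0]
After 'dup': [0, 0]
After 'gt': [0]
After 'push -9': [0, -9]
After 'neg': [0, 9]
After 'swap': [9, 0]
After 'add': [9]
After 'push 1': [9, 1]
After 'div': [9]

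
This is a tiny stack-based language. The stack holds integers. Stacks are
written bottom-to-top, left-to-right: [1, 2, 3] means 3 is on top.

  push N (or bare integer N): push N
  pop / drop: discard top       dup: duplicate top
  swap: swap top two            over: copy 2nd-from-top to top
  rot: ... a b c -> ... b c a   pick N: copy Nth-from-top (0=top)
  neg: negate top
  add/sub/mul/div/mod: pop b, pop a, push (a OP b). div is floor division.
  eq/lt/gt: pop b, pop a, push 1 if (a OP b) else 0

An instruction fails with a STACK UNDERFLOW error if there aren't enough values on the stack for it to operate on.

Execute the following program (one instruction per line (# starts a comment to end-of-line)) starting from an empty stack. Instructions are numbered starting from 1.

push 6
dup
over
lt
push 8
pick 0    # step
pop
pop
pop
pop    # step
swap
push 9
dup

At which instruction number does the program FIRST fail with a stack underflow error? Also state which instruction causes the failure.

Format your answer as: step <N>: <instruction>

Step 1 ('push 6'): stack = [6], depth = 1
Step 2 ('dup'): stack = [6, 6], depth = 2
Step 3 ('over'): stack = [6, 6, 6], depth = 3
Step 4 ('lt'): stack = [6, 0], depth = 2
Step 5 ('push 8'): stack = [6, 0, 8], depth = 3
Step 6 ('pick 0'): stack = [6, 0, 8, 8], depth = 4
Step 7 ('pop'): stack = [6, 0, 8], depth = 3
Step 8 ('pop'): stack = [6, 0], depth = 2
Step 9 ('pop'): stack = [6], depth = 1
Step 10 ('pop'): stack = [], depth = 0
Step 11 ('swap'): needs 2 value(s) but depth is 0 — STACK UNDERFLOW

Answer: step 11: swap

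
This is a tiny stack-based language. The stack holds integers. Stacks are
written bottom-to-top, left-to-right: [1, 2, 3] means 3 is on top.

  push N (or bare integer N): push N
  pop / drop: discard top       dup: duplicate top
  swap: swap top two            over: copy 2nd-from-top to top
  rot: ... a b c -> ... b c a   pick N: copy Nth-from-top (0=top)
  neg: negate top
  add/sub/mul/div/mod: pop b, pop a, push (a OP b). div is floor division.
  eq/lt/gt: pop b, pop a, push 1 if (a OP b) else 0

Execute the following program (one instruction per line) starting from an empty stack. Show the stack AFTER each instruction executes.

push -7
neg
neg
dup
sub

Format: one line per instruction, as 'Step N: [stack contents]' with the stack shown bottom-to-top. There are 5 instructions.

Step 1: [-7]
Step 2: [7]
Step 3: [-7]
Step 4: [-7, -7]
Step 5: [0]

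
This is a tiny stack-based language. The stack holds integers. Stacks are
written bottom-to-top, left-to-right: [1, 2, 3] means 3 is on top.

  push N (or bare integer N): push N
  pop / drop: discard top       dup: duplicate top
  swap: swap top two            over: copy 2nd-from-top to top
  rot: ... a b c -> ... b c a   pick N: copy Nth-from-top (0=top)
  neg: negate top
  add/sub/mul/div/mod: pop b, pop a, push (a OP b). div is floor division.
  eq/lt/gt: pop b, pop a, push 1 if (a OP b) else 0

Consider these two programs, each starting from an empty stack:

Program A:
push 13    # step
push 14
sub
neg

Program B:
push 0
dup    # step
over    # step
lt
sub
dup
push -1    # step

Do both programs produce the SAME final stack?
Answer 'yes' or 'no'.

Answer: no

Derivation:
Program A trace:
  After 'push 13': [13]
  After 'push 14': [13, 14]
  After 'sub': [-1]
  After 'neg': [1]
Program A final stack: [1]

Program B trace:
  After 'push 0': [0]
  After 'dup': [0, 0]
  After 'over': [0, 0, 0]
  After 'lt': [0, 0]
  After 'sub': [0]
  After 'dup': [0, 0]
  After 'push -1': [0, 0, -1]
Program B final stack: [0, 0, -1]
Same: no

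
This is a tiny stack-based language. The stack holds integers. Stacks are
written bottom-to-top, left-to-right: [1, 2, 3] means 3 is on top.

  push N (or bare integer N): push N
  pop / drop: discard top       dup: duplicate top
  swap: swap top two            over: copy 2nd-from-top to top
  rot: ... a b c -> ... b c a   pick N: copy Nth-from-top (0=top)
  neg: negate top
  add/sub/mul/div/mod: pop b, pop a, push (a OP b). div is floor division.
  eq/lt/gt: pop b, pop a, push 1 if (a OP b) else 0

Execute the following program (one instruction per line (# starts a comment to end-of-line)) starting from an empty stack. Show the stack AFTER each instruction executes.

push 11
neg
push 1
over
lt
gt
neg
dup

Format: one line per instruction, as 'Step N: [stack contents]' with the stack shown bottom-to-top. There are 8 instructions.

Step 1: [11]
Step 2: [-11]
Step 3: [-11, 1]
Step 4: [-11, 1, -11]
Step 5: [-11, 0]
Step 6: [0]
Step 7: [0]
Step 8: [0, 0]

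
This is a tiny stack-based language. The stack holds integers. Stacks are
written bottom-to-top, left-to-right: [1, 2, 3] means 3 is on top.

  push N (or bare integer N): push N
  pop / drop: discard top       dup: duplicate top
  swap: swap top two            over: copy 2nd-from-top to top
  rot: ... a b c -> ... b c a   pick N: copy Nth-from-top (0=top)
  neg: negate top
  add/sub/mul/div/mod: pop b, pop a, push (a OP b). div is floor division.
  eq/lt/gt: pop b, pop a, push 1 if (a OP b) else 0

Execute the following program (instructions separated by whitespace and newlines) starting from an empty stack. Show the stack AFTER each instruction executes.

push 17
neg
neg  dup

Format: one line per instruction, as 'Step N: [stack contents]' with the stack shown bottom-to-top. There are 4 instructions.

Step 1: [17]
Step 2: [-17]
Step 3: [17]
Step 4: [17, 17]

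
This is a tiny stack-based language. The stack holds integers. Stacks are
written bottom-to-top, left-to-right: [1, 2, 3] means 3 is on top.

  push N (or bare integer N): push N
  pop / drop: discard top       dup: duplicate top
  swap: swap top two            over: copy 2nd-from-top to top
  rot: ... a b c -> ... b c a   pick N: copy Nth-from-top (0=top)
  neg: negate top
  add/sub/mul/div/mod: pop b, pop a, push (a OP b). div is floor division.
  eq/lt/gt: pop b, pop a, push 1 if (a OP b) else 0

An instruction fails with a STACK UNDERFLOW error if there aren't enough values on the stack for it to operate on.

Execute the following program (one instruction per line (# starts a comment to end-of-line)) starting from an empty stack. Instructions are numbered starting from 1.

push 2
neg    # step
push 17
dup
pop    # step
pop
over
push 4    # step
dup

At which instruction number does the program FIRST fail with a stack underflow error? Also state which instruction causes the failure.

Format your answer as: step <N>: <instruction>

Step 1 ('push 2'): stack = [2], depth = 1
Step 2 ('neg'): stack = [-2], depth = 1
Step 3 ('push 17'): stack = [-2, 17], depth = 2
Step 4 ('dup'): stack = [-2, 17, 17], depth = 3
Step 5 ('pop'): stack = [-2, 17], depth = 2
Step 6 ('pop'): stack = [-2], depth = 1
Step 7 ('over'): needs 2 value(s) but depth is 1 — STACK UNDERFLOW

Answer: step 7: over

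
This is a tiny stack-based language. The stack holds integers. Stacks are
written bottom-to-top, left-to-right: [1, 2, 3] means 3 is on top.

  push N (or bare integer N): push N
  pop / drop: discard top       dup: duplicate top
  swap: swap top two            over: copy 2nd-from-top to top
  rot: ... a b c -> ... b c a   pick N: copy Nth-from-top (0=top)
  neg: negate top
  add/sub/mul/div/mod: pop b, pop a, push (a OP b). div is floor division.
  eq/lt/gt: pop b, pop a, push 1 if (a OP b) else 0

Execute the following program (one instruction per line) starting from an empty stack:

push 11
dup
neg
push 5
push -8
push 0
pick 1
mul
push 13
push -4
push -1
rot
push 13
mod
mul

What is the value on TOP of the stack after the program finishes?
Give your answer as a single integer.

Answer: 0

Derivation:
After 'push 11': [11]
After 'dup': [11, 11]
After 'neg': [11, -11]
After 'push 5': [11, -11, 5]
After 'push -8': [11, -11, 5, -8]
After 'push 0': [11, -11, 5, -8, 0]
After 'pick 1': [11, -11, 5, -8, 0, -8]
After 'mul': [11, -11, 5, -8, 0]
After 'push 13': [11, -11, 5, -8, 0, 13]
After 'push -4': [11, -11, 5, -8, 0, 13, -4]
After 'push -1': [11, -11, 5, -8, 0, 13, -4, -1]
After 'rot': [11, -11, 5, -8, 0, -4, -1, 13]
After 'push 13': [11, -11, 5, -8, 0, -4, -1, 13, 13]
After 'mod': [11, -11, 5, -8, 0, -4, -1, 0]
After 'mul': [11, -11, 5, -8, 0, -4, 0]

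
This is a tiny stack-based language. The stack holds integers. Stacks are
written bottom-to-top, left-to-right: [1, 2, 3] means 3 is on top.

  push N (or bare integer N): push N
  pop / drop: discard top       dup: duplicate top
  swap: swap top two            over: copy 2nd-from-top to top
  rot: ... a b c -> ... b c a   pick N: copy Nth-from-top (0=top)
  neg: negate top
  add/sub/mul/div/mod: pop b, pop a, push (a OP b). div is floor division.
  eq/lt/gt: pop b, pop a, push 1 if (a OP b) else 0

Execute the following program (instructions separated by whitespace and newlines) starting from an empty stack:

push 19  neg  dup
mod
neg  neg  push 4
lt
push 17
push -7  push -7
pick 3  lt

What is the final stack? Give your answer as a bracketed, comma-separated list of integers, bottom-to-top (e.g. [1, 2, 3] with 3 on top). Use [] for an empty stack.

Answer: [1, 17, -7, 1]

Derivation:
After 'push 19': [19]
After 'neg': [-19]
After 'dup': [-19, -19]
After 'mod': [0]
After 'neg': [0]
After 'neg': [0]
After 'push 4': [0, 4]
After 'lt': [1]
After 'push 17': [1, 17]
After 'push -7': [1, 17, -7]
After 'push -7': [1, 17, -7, -7]
After 'pick 3': [1, 17, -7, -7, 1]
After 'lt': [1, 17, -7, 1]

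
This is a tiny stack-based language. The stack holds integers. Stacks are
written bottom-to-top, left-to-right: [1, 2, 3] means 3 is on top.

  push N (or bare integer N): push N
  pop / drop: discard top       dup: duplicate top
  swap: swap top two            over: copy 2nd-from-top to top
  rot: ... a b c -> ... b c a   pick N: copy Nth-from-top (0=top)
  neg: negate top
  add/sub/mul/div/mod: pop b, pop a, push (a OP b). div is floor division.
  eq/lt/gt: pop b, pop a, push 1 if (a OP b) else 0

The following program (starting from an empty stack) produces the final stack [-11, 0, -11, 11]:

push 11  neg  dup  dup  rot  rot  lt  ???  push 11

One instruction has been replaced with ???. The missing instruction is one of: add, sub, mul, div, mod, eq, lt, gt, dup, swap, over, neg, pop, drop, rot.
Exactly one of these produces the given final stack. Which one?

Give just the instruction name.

Answer: over

Derivation:
Stack before ???: [-11, 0]
Stack after ???:  [-11, 0, -11]
The instruction that transforms [-11, 0] -> [-11, 0, -11] is: over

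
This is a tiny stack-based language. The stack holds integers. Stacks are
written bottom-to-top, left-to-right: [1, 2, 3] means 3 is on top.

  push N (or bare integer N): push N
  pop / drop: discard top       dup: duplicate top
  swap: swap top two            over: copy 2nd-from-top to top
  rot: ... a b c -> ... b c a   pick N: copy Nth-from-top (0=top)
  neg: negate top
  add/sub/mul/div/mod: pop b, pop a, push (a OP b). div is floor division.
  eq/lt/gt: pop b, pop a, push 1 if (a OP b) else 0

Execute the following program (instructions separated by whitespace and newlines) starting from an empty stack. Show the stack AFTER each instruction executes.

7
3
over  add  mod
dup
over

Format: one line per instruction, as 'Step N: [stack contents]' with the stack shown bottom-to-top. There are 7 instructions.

Step 1: [7]
Step 2: [7, 3]
Step 3: [7, 3, 7]
Step 4: [7, 10]
Step 5: [7]
Step 6: [7, 7]
Step 7: [7, 7, 7]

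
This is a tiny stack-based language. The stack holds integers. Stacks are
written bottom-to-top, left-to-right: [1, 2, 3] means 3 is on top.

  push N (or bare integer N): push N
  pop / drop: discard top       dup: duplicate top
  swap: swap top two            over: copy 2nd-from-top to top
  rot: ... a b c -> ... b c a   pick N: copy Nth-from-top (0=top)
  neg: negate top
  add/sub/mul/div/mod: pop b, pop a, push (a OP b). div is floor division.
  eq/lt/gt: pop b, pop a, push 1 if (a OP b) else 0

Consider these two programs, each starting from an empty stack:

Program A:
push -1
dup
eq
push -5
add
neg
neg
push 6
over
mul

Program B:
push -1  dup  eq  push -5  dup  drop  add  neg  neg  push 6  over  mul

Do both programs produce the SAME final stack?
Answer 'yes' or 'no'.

Answer: yes

Derivation:
Program A trace:
  After 'push -1': [-1]
  After 'dup': [-1, -1]
  After 'eq': [1]
  After 'push -5': [1, -5]
  After 'add': [-4]
  After 'neg': [4]
  After 'neg': [-4]
  After 'push 6': [-4, 6]
  After 'over': [-4, 6, -4]
  After 'mul': [-4, -24]
Program A final stack: [-4, -24]

Program B trace:
  After 'push -1': [-1]
  After 'dup': [-1, -1]
  After 'eq': [1]
  After 'push -5': [1, -5]
  After 'dup': [1, -5, -5]
  After 'drop': [1, -5]
  After 'add': [-4]
  After 'neg': [4]
  After 'neg': [-4]
  After 'push 6': [-4, 6]
  After 'over': [-4, 6, -4]
  After 'mul': [-4, -24]
Program B final stack: [-4, -24]
Same: yes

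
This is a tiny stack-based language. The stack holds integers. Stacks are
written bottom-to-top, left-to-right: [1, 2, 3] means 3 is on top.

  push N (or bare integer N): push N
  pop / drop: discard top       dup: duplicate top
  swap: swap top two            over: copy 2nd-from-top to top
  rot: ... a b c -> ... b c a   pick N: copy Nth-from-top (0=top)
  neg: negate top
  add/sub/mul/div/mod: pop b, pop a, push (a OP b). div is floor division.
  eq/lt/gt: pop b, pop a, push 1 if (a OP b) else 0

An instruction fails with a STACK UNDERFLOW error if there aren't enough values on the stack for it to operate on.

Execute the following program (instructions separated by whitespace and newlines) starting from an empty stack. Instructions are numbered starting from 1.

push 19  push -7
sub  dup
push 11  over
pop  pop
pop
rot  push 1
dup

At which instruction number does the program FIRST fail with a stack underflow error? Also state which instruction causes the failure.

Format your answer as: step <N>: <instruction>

Answer: step 10: rot

Derivation:
Step 1 ('push 19'): stack = [19], depth = 1
Step 2 ('push -7'): stack = [19, -7], depth = 2
Step 3 ('sub'): stack = [26], depth = 1
Step 4 ('dup'): stack = [26, 26], depth = 2
Step 5 ('push 11'): stack = [26, 26, 11], depth = 3
Step 6 ('over'): stack = [26, 26, 11, 26], depth = 4
Step 7 ('pop'): stack = [26, 26, 11], depth = 3
Step 8 ('pop'): stack = [26, 26], depth = 2
Step 9 ('pop'): stack = [26], depth = 1
Step 10 ('rot'): needs 3 value(s) but depth is 1 — STACK UNDERFLOW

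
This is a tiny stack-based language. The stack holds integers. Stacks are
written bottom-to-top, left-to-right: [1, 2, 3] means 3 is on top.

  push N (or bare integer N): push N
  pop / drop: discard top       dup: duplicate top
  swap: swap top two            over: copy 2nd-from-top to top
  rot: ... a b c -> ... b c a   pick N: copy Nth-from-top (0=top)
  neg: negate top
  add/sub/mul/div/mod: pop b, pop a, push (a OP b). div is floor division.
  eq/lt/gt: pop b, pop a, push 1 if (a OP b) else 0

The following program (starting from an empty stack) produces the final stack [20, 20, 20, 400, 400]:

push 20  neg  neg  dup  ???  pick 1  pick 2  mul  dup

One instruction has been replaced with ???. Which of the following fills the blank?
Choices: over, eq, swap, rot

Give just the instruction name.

Answer: over

Derivation:
Stack before ???: [20, 20]
Stack after ???:  [20, 20, 20]
Checking each choice:
  over: MATCH
  eq: stack underflow (need 2, have 1)
  swap: produces [20, 20, 400, 400]
  rot: stack underflow (need 3, have 2)
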